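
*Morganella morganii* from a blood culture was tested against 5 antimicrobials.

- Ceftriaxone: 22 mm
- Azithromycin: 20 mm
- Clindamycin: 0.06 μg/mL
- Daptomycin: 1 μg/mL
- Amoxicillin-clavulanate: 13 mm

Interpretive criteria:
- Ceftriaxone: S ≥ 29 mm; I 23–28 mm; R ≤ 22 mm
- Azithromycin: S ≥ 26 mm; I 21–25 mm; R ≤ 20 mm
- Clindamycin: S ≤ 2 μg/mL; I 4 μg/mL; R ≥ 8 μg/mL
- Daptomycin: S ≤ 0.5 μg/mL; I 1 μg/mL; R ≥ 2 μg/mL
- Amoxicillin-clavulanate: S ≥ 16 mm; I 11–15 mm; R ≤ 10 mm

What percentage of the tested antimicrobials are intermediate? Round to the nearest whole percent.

Ceftriaxone 22 mm: ≤ 22 mm — resistant
Azithromycin 20 mm: ≤ 20 mm ⇒ R
Clindamycin (0.06 μg/mL) ≤ 2 μg/mL → Susceptible
Daptomycin (1 μg/mL) = 1 μg/mL ⇒ I
Amoxicillin-clavulanate (13 mm) in 11–15 mm ⇒ Intermediate
Intermediate: 2/5

40%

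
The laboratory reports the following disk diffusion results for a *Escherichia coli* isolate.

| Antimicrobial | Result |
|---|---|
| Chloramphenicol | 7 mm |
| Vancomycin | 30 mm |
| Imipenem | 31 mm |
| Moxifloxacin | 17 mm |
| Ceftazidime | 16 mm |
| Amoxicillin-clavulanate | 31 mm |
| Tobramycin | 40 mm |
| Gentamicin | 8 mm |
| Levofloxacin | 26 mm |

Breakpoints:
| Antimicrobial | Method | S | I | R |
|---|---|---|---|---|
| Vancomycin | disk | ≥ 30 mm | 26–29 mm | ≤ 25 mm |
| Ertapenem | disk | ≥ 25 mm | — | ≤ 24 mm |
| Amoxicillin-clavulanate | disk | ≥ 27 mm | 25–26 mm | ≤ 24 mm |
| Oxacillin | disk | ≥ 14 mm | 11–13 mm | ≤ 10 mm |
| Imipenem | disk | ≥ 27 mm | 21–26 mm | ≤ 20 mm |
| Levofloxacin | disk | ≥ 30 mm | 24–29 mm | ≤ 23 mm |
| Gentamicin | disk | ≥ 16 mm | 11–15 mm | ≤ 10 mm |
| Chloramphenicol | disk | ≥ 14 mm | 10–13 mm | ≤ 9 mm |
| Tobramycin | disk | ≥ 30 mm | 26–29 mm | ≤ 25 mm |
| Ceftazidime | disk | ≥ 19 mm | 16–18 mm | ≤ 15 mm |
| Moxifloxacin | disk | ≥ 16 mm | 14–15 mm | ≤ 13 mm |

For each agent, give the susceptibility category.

Chloramphenicol: 7 mm is ≤ 9 mm — resistant
Vancomycin (30 mm) ≥ 30 mm ⇒ Susceptible
Imipenem 31 mm: ≥ 27 mm → susceptible
Moxifloxacin (17 mm) ≥ 16 mm — S
Ceftazidime 16 mm: in 16–18 mm — Intermediate
Amoxicillin-clavulanate 31 mm: ≥ 27 mm → Susceptible
Tobramycin 40 mm: ≥ 30 mm ⇒ S
Gentamicin (8 mm) ≤ 10 mm — resistant
Levofloxacin (26 mm) in 24–29 mm ⇒ I

R, S, S, S, I, S, S, R, I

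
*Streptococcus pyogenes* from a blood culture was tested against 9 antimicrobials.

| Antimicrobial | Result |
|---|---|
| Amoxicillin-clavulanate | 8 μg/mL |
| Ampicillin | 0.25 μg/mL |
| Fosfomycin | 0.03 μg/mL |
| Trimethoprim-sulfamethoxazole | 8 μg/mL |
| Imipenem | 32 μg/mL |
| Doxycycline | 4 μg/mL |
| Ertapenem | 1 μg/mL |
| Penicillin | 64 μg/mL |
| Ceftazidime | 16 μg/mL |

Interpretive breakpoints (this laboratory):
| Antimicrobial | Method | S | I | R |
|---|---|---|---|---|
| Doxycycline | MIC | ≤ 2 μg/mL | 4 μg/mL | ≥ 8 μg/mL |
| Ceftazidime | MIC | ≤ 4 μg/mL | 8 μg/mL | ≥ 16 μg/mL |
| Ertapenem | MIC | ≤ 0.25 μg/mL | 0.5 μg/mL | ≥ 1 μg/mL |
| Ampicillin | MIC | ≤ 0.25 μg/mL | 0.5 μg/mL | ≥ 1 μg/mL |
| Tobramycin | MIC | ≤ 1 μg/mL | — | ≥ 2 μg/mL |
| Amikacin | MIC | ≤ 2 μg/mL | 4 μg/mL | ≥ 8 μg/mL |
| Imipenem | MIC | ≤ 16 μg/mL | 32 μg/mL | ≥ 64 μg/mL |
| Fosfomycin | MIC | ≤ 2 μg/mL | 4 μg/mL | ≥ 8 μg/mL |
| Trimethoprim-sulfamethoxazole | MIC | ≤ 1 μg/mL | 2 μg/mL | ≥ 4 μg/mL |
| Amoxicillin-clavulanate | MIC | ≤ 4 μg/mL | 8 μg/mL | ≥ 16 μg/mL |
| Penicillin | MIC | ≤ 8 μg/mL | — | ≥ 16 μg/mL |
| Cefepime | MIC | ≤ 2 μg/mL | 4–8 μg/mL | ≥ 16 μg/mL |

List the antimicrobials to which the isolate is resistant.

trimethoprim-sulfamethoxazole, ertapenem, penicillin, ceftazidime

Amoxicillin-clavulanate: 8 μg/mL is = 8 μg/mL → intermediate
Ampicillin (0.25 μg/mL) ≤ 0.25 μg/mL → susceptible
Fosfomycin (0.03 μg/mL) ≤ 2 μg/mL ⇒ susceptible
Trimethoprim-sulfamethoxazole 8 μg/mL: ≥ 4 μg/mL — R
Imipenem 32 μg/mL: = 32 μg/mL → I
Doxycycline 4 μg/mL: = 4 μg/mL ⇒ I
Ertapenem (1 μg/mL) ≥ 1 μg/mL — Resistant
Penicillin 64 μg/mL: ≥ 16 μg/mL — R
Ceftazidime: 16 μg/mL is ≥ 16 μg/mL — resistant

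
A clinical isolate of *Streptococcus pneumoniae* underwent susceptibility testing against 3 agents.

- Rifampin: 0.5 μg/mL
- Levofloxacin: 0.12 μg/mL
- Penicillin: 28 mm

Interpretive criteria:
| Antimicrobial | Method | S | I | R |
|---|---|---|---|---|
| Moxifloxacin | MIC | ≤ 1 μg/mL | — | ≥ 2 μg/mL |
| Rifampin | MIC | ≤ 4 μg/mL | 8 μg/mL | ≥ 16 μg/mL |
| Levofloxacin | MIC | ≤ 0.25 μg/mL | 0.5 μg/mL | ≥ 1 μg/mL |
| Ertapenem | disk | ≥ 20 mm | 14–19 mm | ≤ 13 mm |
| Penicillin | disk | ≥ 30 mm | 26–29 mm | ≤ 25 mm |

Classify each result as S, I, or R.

S, S, I

Rifampin 0.5 μg/mL: ≤ 4 μg/mL → S
Levofloxacin 0.12 μg/mL: ≤ 0.25 μg/mL → Susceptible
Penicillin (28 mm) in 26–29 mm → I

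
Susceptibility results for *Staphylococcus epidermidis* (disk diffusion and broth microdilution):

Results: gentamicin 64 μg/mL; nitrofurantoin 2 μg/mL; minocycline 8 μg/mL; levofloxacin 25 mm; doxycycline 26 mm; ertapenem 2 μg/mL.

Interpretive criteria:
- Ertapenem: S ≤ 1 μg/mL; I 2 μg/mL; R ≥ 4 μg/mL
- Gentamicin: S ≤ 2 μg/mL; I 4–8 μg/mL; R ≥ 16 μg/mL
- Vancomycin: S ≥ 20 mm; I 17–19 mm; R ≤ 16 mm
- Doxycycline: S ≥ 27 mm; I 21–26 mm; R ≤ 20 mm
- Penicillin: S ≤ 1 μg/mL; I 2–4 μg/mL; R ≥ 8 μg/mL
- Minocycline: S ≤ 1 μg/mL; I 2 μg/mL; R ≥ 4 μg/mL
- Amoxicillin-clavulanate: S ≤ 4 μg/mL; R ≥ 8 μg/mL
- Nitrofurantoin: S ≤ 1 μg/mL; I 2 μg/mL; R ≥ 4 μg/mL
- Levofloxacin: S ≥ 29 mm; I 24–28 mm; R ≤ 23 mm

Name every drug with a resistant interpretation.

Gentamicin: 64 μg/mL is ≥ 16 μg/mL → resistant
Nitrofurantoin 2 μg/mL: = 2 μg/mL ⇒ intermediate
Minocycline: 8 μg/mL is ≥ 4 μg/mL → resistant
Levofloxacin: 25 mm is in 24–28 mm → Intermediate
Doxycycline 26 mm: in 21–26 mm → I
Ertapenem 2 μg/mL: = 2 μg/mL — Intermediate

gentamicin, minocycline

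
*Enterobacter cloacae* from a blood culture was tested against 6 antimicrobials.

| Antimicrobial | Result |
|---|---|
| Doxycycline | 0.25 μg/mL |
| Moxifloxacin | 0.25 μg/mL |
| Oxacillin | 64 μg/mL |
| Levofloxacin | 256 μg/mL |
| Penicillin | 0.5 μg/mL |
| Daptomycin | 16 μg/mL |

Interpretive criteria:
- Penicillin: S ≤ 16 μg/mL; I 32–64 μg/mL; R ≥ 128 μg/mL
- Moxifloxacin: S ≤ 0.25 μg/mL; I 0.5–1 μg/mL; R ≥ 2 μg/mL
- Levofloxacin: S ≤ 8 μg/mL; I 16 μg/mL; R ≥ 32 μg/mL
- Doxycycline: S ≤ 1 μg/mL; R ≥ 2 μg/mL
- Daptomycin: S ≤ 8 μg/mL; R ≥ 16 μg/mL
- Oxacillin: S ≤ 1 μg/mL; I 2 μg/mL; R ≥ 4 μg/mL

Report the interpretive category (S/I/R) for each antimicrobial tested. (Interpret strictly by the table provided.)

Doxycycline (0.25 μg/mL) ≤ 1 μg/mL → Susceptible
Moxifloxacin 0.25 μg/mL: ≤ 0.25 μg/mL ⇒ S
Oxacillin (64 μg/mL) ≥ 4 μg/mL → Resistant
Levofloxacin (256 μg/mL) ≥ 32 μg/mL → R
Penicillin (0.5 μg/mL) ≤ 16 μg/mL ⇒ Susceptible
Daptomycin (16 μg/mL) ≥ 16 μg/mL — R

S, S, R, R, S, R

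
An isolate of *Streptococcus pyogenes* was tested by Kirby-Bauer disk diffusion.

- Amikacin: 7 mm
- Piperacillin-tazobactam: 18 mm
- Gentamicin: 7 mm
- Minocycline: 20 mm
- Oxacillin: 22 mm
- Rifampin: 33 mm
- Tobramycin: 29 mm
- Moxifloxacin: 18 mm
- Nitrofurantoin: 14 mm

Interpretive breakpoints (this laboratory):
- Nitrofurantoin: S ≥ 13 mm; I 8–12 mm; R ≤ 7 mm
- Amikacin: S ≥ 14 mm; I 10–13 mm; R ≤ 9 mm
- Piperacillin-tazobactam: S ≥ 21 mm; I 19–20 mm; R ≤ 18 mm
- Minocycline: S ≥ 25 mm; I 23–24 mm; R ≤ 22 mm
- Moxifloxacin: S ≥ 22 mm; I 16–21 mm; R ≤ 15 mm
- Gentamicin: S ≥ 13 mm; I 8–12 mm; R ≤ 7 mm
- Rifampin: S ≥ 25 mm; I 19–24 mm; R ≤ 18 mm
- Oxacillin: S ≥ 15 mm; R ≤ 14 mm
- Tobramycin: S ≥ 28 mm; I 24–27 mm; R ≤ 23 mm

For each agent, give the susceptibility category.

R, R, R, R, S, S, S, I, S

Amikacin 7 mm: ≤ 9 mm ⇒ R
Piperacillin-tazobactam (18 mm) ≤ 18 mm — R
Gentamicin: 7 mm is ≤ 7 mm ⇒ Resistant
Minocycline: 20 mm is ≤ 22 mm — Resistant
Oxacillin: 22 mm is ≥ 15 mm → S
Rifampin (33 mm) ≥ 25 mm → Susceptible
Tobramycin: 29 mm is ≥ 28 mm ⇒ Susceptible
Moxifloxacin: 18 mm is in 16–21 mm → I
Nitrofurantoin 14 mm: ≥ 13 mm — Susceptible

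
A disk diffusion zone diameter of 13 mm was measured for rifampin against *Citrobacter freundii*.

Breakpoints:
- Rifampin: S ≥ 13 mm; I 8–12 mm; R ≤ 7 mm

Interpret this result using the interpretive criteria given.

Rifampin (13 mm) ≥ 13 mm ⇒ Susceptible

S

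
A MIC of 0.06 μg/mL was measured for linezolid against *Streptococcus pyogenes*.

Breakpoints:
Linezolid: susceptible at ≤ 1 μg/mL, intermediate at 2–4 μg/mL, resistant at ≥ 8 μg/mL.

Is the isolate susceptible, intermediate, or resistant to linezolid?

S

Linezolid: 0.06 μg/mL is ≤ 1 μg/mL — S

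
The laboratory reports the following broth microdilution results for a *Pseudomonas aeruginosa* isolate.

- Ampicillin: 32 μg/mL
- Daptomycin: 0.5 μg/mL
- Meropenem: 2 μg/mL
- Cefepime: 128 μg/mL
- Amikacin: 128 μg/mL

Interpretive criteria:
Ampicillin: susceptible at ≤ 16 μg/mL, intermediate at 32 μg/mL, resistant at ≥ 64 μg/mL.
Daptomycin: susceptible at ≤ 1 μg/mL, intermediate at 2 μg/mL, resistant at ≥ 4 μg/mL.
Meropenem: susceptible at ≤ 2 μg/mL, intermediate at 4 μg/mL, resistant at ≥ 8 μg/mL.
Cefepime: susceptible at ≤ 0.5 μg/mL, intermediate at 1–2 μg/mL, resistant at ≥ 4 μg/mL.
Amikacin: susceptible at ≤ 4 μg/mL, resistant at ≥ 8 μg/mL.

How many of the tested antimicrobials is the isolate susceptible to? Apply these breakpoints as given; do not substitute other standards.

2

Ampicillin: 32 μg/mL is = 32 μg/mL — I
Daptomycin: 0.5 μg/mL is ≤ 1 μg/mL — susceptible
Meropenem 2 μg/mL: ≤ 2 μg/mL — Susceptible
Cefepime: 128 μg/mL is ≥ 4 μg/mL — Resistant
Amikacin: 128 μg/mL is ≥ 8 μg/mL — Resistant
Susceptible: 2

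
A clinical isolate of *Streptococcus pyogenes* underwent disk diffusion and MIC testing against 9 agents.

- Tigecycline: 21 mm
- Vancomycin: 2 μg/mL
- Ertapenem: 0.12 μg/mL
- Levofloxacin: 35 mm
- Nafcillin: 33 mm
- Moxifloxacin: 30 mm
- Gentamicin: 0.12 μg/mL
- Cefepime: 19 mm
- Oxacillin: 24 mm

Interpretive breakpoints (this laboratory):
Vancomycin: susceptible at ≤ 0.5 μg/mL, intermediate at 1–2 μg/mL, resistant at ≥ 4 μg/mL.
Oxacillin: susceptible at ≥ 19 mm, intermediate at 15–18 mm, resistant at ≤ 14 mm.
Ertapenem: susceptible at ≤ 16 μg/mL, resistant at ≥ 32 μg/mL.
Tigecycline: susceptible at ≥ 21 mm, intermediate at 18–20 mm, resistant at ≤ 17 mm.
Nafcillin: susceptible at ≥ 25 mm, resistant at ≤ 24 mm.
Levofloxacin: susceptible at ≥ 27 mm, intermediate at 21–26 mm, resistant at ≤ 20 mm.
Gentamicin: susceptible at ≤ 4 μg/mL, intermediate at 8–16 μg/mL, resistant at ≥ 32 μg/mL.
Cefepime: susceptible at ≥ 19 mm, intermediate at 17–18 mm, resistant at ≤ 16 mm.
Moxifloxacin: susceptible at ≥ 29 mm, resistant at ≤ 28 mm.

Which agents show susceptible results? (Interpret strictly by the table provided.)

tigecycline, ertapenem, levofloxacin, nafcillin, moxifloxacin, gentamicin, cefepime, oxacillin

Tigecycline 21 mm: ≥ 21 mm — Susceptible
Vancomycin (2 μg/mL) in 1–2 μg/mL ⇒ intermediate
Ertapenem 0.12 μg/mL: ≤ 16 μg/mL → susceptible
Levofloxacin (35 mm) ≥ 27 mm — Susceptible
Nafcillin (33 mm) ≥ 25 mm — susceptible
Moxifloxacin (30 mm) ≥ 29 mm → S
Gentamicin (0.12 μg/mL) ≤ 4 μg/mL — susceptible
Cefepime 19 mm: ≥ 19 mm ⇒ S
Oxacillin: 24 mm is ≥ 19 mm → S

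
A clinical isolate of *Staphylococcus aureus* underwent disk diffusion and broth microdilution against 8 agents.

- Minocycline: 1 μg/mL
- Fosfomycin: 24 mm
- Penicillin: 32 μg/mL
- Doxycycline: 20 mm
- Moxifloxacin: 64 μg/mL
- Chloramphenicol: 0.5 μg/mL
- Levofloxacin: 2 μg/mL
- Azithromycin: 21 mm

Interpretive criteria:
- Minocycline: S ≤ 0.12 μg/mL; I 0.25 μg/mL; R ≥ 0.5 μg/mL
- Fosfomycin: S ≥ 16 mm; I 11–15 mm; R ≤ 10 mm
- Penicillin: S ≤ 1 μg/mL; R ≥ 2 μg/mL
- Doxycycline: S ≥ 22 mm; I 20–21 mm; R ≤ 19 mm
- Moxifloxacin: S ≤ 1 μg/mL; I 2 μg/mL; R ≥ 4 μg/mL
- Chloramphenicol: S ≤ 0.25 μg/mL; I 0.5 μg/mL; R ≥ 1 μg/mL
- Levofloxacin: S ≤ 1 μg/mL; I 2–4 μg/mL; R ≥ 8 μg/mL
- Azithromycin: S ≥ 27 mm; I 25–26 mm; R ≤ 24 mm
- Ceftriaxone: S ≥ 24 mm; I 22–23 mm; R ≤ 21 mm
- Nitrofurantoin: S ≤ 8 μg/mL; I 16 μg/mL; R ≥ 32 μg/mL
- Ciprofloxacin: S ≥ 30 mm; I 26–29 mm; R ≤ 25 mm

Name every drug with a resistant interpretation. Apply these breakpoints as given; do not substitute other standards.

Minocycline (1 μg/mL) ≥ 0.5 μg/mL ⇒ resistant
Fosfomycin: 24 mm is ≥ 16 mm — susceptible
Penicillin 32 μg/mL: ≥ 2 μg/mL ⇒ resistant
Doxycycline: 20 mm is in 20–21 mm → Intermediate
Moxifloxacin (64 μg/mL) ≥ 4 μg/mL ⇒ Resistant
Chloramphenicol 0.5 μg/mL: = 0.5 μg/mL → Intermediate
Levofloxacin (2 μg/mL) in 2–4 μg/mL — I
Azithromycin: 21 mm is ≤ 24 mm — Resistant

minocycline, penicillin, moxifloxacin, azithromycin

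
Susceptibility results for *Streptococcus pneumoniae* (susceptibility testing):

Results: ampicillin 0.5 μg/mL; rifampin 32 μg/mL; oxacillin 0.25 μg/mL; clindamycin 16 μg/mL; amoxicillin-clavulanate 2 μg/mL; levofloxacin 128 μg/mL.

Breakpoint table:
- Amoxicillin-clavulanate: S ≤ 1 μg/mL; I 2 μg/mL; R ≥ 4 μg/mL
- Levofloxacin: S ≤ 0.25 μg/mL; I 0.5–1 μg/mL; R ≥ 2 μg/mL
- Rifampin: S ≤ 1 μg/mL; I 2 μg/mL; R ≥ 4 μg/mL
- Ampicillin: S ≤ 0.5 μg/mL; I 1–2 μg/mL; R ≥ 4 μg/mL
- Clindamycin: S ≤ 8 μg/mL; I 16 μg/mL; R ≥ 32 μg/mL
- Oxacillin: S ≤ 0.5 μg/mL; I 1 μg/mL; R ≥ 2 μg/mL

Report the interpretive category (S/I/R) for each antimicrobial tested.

Ampicillin (0.5 μg/mL) ≤ 0.5 μg/mL ⇒ susceptible
Rifampin (32 μg/mL) ≥ 4 μg/mL → R
Oxacillin 0.25 μg/mL: ≤ 0.5 μg/mL — S
Clindamycin (16 μg/mL) = 16 μg/mL ⇒ intermediate
Amoxicillin-clavulanate (2 μg/mL) = 2 μg/mL — Intermediate
Levofloxacin: 128 μg/mL is ≥ 2 μg/mL — R

S, R, S, I, I, R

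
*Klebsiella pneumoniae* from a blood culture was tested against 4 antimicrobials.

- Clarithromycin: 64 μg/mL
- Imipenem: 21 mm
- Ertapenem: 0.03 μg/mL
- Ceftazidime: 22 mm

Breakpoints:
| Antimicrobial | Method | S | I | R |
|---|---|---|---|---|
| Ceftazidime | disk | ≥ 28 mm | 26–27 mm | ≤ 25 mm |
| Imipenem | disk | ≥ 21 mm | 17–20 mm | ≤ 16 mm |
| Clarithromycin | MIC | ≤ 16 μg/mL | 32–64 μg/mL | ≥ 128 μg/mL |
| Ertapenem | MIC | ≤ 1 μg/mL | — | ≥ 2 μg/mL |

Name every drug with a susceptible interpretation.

imipenem, ertapenem

Clarithromycin (64 μg/mL) in 32–64 μg/mL — I
Imipenem (21 mm) ≥ 21 mm — S
Ertapenem (0.03 μg/mL) ≤ 1 μg/mL ⇒ susceptible
Ceftazidime: 22 mm is ≤ 25 mm → Resistant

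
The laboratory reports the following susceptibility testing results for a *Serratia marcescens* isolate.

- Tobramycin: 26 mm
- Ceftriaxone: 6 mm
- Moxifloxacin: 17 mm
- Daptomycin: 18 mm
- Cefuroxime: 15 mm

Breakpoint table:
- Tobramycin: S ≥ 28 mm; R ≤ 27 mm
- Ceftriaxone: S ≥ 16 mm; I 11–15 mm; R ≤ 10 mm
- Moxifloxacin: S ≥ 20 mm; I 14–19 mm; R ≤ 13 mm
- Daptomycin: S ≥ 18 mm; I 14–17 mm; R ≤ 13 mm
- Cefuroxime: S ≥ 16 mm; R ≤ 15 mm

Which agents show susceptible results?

Tobramycin (26 mm) ≤ 27 mm → R
Ceftriaxone 6 mm: ≤ 10 mm — Resistant
Moxifloxacin 17 mm: in 14–19 mm → intermediate
Daptomycin: 18 mm is ≥ 18 mm ⇒ S
Cefuroxime 15 mm: ≤ 15 mm → resistant

daptomycin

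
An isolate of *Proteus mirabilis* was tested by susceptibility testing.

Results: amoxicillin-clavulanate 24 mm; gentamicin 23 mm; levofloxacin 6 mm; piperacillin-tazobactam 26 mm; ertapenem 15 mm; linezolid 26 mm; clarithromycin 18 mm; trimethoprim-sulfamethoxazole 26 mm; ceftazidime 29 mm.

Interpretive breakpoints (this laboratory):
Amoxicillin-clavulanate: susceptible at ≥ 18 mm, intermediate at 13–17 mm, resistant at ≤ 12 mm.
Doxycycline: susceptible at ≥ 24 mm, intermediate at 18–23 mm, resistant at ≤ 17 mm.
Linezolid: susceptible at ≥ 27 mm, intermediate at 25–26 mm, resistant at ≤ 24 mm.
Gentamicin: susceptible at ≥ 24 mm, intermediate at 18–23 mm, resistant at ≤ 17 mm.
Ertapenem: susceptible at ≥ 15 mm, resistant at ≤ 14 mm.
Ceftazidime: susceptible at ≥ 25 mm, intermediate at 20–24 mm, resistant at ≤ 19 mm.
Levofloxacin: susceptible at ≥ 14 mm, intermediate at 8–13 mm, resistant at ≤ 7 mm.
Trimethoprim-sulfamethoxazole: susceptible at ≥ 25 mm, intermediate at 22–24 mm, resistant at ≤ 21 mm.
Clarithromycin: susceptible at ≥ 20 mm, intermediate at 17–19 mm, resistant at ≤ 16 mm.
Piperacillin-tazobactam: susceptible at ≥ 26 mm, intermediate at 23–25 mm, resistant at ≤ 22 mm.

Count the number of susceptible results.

Amoxicillin-clavulanate (24 mm) ≥ 18 mm — Susceptible
Gentamicin: 23 mm is in 18–23 mm → I
Levofloxacin 6 mm: ≤ 7 mm ⇒ Resistant
Piperacillin-tazobactam 26 mm: ≥ 26 mm → Susceptible
Ertapenem 15 mm: ≥ 15 mm ⇒ Susceptible
Linezolid 26 mm: in 25–26 mm — Intermediate
Clarithromycin: 18 mm is in 17–19 mm → I
Trimethoprim-sulfamethoxazole: 26 mm is ≥ 25 mm → susceptible
Ceftazidime (29 mm) ≥ 25 mm → S
Susceptible: 5

5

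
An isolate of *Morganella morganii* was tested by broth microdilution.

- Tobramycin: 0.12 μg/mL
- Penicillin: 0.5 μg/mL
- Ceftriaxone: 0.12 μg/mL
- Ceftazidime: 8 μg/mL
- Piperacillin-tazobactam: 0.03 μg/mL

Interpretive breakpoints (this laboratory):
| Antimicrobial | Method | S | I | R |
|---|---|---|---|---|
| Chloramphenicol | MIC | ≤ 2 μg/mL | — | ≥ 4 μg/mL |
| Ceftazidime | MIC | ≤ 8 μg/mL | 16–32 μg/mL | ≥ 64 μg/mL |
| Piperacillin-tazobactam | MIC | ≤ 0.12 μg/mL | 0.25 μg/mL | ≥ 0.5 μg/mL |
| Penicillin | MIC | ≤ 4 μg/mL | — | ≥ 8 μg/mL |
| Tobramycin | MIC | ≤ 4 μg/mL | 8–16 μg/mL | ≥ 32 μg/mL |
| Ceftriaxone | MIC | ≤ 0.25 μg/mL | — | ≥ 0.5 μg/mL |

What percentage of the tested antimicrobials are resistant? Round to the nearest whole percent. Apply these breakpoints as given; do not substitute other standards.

0%

Tobramycin 0.12 μg/mL: ≤ 4 μg/mL ⇒ Susceptible
Penicillin (0.5 μg/mL) ≤ 4 μg/mL ⇒ susceptible
Ceftriaxone 0.12 μg/mL: ≤ 0.25 μg/mL → susceptible
Ceftazidime (8 μg/mL) ≤ 8 μg/mL → susceptible
Piperacillin-tazobactam 0.03 μg/mL: ≤ 0.12 μg/mL → susceptible
Resistant: 0/5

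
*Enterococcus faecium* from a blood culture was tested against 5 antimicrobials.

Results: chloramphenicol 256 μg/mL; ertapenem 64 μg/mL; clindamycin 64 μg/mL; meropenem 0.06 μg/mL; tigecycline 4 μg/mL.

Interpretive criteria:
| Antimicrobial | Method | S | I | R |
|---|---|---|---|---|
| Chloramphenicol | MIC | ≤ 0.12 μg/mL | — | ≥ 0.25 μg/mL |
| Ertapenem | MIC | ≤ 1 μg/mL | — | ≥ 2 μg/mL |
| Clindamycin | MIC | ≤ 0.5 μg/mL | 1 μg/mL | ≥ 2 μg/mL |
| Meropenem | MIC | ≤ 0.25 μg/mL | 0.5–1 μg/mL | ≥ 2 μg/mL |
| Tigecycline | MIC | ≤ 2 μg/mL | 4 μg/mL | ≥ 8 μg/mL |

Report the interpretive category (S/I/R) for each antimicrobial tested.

R, R, R, S, I

Chloramphenicol (256 μg/mL) ≥ 0.25 μg/mL → Resistant
Ertapenem (64 μg/mL) ≥ 2 μg/mL ⇒ resistant
Clindamycin: 64 μg/mL is ≥ 2 μg/mL ⇒ resistant
Meropenem (0.06 μg/mL) ≤ 0.25 μg/mL ⇒ Susceptible
Tigecycline (4 μg/mL) = 4 μg/mL — Intermediate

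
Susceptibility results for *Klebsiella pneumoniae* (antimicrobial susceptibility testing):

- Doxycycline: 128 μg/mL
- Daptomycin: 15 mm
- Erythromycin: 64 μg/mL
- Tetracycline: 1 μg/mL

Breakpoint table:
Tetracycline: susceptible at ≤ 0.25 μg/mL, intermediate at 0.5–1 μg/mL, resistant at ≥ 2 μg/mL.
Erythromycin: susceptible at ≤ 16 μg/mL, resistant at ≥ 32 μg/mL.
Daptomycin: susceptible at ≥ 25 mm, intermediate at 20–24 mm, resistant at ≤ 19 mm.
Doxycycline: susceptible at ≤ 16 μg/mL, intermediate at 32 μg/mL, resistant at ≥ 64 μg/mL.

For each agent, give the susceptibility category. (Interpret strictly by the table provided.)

R, R, R, I

Doxycycline (128 μg/mL) ≥ 64 μg/mL ⇒ resistant
Daptomycin 15 mm: ≤ 19 mm → R
Erythromycin 64 μg/mL: ≥ 32 μg/mL ⇒ Resistant
Tetracycline: 1 μg/mL is in 0.5–1 μg/mL ⇒ I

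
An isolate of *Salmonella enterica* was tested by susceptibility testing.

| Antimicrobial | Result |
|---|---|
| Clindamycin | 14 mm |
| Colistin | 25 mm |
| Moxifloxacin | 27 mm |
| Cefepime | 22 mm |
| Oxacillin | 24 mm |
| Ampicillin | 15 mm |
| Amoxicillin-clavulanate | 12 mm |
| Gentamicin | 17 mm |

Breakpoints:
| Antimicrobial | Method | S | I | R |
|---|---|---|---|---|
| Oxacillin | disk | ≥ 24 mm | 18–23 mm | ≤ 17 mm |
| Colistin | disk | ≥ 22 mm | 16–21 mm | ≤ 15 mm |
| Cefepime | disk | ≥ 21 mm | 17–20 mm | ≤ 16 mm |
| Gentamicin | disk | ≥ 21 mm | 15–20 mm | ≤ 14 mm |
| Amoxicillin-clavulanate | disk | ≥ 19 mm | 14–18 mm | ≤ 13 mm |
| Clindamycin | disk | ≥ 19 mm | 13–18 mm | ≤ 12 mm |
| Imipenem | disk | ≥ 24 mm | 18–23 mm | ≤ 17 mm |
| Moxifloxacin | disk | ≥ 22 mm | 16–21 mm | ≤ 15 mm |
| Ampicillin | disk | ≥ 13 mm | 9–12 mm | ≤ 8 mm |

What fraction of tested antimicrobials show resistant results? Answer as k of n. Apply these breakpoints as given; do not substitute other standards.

1 of 8

Clindamycin: 14 mm is in 13–18 mm → I
Colistin (25 mm) ≥ 22 mm ⇒ S
Moxifloxacin (27 mm) ≥ 22 mm → Susceptible
Cefepime: 22 mm is ≥ 21 mm → susceptible
Oxacillin (24 mm) ≥ 24 mm ⇒ S
Ampicillin (15 mm) ≥ 13 mm → S
Amoxicillin-clavulanate 12 mm: ≤ 13 mm ⇒ resistant
Gentamicin (17 mm) in 15–20 mm — intermediate
Resistant: 1/8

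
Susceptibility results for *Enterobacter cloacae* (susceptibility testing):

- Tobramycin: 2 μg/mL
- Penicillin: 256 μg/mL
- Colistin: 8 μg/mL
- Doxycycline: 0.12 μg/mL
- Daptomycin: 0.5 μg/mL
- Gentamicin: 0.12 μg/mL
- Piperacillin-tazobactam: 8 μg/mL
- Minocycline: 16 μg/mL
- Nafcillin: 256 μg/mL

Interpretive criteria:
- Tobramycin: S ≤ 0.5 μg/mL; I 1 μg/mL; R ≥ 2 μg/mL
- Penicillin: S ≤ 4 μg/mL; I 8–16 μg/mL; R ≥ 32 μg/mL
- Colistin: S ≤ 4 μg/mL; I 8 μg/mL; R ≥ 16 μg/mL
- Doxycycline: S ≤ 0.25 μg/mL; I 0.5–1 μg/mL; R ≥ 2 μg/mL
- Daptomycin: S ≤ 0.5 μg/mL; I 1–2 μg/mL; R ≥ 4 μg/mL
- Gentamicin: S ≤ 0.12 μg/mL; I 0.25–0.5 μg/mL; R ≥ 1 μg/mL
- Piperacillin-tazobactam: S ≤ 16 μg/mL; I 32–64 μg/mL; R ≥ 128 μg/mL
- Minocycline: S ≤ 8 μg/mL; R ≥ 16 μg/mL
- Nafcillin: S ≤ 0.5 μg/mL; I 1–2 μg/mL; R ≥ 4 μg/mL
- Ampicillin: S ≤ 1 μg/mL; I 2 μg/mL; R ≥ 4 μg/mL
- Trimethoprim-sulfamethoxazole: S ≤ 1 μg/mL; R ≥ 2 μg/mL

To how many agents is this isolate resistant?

Tobramycin 2 μg/mL: ≥ 2 μg/mL — resistant
Penicillin 256 μg/mL: ≥ 32 μg/mL → resistant
Colistin: 8 μg/mL is = 8 μg/mL ⇒ Intermediate
Doxycycline: 0.12 μg/mL is ≤ 0.25 μg/mL — Susceptible
Daptomycin: 0.5 μg/mL is ≤ 0.5 μg/mL — susceptible
Gentamicin 0.12 μg/mL: ≤ 0.12 μg/mL ⇒ S
Piperacillin-tazobactam (8 μg/mL) ≤ 16 μg/mL — S
Minocycline: 16 μg/mL is ≥ 16 μg/mL → R
Nafcillin 256 μg/mL: ≥ 4 μg/mL → Resistant
Resistant: 4

4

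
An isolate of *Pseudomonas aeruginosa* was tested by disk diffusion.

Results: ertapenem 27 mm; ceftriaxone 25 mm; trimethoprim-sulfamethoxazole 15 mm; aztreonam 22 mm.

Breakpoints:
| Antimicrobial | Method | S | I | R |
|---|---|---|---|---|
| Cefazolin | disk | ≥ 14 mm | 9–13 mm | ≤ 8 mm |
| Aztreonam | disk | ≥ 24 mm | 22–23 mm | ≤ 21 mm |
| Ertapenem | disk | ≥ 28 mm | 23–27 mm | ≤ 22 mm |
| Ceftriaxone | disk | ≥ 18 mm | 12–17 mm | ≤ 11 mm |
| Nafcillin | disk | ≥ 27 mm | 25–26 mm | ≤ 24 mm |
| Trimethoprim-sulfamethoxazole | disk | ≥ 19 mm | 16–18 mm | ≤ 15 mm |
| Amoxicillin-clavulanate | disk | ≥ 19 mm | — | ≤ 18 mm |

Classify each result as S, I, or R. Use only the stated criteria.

Ertapenem (27 mm) in 23–27 mm — Intermediate
Ceftriaxone: 25 mm is ≥ 18 mm ⇒ susceptible
Trimethoprim-sulfamethoxazole 15 mm: ≤ 15 mm → Resistant
Aztreonam 22 mm: in 22–23 mm — intermediate

I, S, R, I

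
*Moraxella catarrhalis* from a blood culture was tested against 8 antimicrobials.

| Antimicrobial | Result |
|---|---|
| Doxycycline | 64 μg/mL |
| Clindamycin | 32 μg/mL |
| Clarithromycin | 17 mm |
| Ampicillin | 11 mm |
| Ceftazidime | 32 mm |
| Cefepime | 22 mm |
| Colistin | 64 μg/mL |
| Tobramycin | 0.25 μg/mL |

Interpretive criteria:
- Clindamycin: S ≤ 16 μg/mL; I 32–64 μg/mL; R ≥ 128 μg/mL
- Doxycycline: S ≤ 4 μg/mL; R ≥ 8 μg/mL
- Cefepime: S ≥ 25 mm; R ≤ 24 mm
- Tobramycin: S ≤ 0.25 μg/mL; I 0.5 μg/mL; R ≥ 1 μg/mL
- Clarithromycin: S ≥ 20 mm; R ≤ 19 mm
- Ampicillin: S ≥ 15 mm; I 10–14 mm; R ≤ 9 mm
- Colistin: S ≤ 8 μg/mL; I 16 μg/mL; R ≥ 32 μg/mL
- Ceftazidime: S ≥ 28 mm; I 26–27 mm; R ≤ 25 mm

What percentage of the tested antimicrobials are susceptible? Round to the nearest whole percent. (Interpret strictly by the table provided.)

Doxycycline: 64 μg/mL is ≥ 8 μg/mL — resistant
Clindamycin 32 μg/mL: in 32–64 μg/mL → I
Clarithromycin (17 mm) ≤ 19 mm ⇒ resistant
Ampicillin 11 mm: in 10–14 mm — I
Ceftazidime: 32 mm is ≥ 28 mm → susceptible
Cefepime 22 mm: ≤ 24 mm → R
Colistin 64 μg/mL: ≥ 32 μg/mL → Resistant
Tobramycin 0.25 μg/mL: ≤ 0.25 μg/mL ⇒ Susceptible
Susceptible: 2/8

25%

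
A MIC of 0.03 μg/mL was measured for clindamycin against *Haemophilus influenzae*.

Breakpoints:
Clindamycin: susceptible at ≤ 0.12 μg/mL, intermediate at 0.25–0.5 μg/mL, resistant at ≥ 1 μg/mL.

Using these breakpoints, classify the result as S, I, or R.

Clindamycin 0.03 μg/mL: ≤ 0.12 μg/mL — susceptible

S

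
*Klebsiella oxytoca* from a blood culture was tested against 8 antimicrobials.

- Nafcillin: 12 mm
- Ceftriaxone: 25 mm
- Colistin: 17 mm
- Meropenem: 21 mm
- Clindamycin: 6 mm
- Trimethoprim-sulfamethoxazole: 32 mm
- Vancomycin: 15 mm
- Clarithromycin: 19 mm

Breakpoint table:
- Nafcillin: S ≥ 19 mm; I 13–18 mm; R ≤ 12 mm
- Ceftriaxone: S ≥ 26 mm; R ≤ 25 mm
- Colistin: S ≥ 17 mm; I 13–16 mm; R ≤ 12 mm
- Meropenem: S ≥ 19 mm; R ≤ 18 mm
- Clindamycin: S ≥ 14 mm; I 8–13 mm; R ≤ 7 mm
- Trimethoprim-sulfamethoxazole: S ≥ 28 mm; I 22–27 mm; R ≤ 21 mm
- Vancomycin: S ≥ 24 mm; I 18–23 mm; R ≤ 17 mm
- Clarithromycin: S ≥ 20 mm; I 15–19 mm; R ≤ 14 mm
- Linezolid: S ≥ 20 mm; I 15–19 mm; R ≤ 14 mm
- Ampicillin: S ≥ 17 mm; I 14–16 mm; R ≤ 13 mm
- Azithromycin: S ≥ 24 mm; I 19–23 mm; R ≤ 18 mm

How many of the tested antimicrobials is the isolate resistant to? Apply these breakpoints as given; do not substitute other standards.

4

Nafcillin 12 mm: ≤ 12 mm — R
Ceftriaxone: 25 mm is ≤ 25 mm → Resistant
Colistin (17 mm) ≥ 17 mm → S
Meropenem 21 mm: ≥ 19 mm ⇒ S
Clindamycin (6 mm) ≤ 7 mm — resistant
Trimethoprim-sulfamethoxazole: 32 mm is ≥ 28 mm — S
Vancomycin: 15 mm is ≤ 17 mm — R
Clarithromycin (19 mm) in 15–19 mm → Intermediate
Resistant: 4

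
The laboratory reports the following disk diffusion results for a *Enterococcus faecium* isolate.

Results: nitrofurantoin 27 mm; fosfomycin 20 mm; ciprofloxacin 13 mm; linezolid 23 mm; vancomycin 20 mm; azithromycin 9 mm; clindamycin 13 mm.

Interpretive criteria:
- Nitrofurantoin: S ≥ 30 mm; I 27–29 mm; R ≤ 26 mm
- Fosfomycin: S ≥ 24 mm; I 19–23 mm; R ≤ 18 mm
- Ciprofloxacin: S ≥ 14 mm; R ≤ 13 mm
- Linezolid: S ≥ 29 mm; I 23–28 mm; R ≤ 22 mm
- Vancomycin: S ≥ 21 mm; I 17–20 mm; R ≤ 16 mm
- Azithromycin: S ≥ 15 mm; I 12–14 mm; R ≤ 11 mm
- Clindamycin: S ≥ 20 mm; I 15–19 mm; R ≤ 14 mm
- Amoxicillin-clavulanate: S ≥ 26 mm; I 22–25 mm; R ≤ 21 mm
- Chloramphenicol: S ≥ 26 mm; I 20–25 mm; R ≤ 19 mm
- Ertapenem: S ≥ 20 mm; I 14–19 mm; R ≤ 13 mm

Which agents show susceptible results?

none

Nitrofurantoin 27 mm: in 27–29 mm ⇒ Intermediate
Fosfomycin (20 mm) in 19–23 mm — I
Ciprofloxacin 13 mm: ≤ 13 mm — resistant
Linezolid: 23 mm is in 23–28 mm → Intermediate
Vancomycin (20 mm) in 17–20 mm — I
Azithromycin: 9 mm is ≤ 11 mm ⇒ Resistant
Clindamycin (13 mm) ≤ 14 mm — resistant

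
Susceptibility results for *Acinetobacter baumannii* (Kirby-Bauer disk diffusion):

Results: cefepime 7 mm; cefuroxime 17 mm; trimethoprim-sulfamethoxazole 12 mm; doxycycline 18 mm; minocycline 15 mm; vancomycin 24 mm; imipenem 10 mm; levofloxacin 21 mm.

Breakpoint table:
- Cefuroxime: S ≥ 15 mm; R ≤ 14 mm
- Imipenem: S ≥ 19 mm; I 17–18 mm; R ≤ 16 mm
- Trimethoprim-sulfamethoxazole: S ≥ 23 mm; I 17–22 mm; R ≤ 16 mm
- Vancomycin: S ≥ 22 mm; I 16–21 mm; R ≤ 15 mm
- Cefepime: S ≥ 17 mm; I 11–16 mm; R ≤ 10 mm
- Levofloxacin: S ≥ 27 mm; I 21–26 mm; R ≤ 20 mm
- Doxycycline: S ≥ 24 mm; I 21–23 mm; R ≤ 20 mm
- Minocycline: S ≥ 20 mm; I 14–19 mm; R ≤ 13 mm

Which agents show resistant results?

Cefepime: 7 mm is ≤ 10 mm — Resistant
Cefuroxime: 17 mm is ≥ 15 mm — S
Trimethoprim-sulfamethoxazole: 12 mm is ≤ 16 mm ⇒ resistant
Doxycycline 18 mm: ≤ 20 mm — Resistant
Minocycline: 15 mm is in 14–19 mm — intermediate
Vancomycin: 24 mm is ≥ 22 mm → S
Imipenem (10 mm) ≤ 16 mm — resistant
Levofloxacin 21 mm: in 21–26 mm — intermediate

cefepime, trimethoprim-sulfamethoxazole, doxycycline, imipenem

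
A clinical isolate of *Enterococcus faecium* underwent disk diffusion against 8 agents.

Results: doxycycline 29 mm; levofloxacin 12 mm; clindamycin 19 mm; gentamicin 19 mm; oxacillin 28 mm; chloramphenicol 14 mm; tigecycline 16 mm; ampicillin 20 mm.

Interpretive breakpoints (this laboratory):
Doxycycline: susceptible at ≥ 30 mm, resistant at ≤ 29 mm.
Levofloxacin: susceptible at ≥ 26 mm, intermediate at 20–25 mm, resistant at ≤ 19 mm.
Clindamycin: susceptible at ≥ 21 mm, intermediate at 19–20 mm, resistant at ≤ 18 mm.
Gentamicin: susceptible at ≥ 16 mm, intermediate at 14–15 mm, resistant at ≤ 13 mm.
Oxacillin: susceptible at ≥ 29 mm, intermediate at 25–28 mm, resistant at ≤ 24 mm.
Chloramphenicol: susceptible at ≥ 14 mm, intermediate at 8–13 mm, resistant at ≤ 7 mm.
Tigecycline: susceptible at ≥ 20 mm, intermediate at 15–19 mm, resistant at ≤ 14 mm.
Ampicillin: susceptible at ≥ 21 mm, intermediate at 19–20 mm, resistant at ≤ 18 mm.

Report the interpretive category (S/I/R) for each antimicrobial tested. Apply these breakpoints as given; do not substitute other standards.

R, R, I, S, I, S, I, I

Doxycycline (29 mm) ≤ 29 mm — R
Levofloxacin 12 mm: ≤ 19 mm ⇒ Resistant
Clindamycin 19 mm: in 19–20 mm ⇒ I
Gentamicin 19 mm: ≥ 16 mm — susceptible
Oxacillin (28 mm) in 25–28 mm → intermediate
Chloramphenicol: 14 mm is ≥ 14 mm — S
Tigecycline 16 mm: in 15–19 mm — intermediate
Ampicillin (20 mm) in 19–20 mm ⇒ I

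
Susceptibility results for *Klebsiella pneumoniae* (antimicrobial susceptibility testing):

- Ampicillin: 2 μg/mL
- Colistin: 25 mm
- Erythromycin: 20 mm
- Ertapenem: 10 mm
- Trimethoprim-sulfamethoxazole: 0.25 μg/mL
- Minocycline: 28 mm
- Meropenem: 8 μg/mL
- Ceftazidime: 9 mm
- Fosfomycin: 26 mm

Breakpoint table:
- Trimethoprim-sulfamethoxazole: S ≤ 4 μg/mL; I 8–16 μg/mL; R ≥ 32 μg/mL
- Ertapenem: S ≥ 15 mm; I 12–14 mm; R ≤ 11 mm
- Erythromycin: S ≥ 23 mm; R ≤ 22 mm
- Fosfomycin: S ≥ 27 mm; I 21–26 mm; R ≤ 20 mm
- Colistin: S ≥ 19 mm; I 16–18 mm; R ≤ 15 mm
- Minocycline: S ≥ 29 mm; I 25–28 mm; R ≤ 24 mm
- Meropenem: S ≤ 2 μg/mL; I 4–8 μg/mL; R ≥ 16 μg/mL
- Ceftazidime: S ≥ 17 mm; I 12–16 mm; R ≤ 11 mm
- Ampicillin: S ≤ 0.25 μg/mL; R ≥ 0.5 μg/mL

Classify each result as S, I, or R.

R, S, R, R, S, I, I, R, I

Ampicillin (2 μg/mL) ≥ 0.5 μg/mL ⇒ Resistant
Colistin (25 mm) ≥ 19 mm → susceptible
Erythromycin (20 mm) ≤ 22 mm — Resistant
Ertapenem 10 mm: ≤ 11 mm ⇒ Resistant
Trimethoprim-sulfamethoxazole (0.25 μg/mL) ≤ 4 μg/mL ⇒ S
Minocycline: 28 mm is in 25–28 mm — intermediate
Meropenem (8 μg/mL) in 4–8 μg/mL → intermediate
Ceftazidime 9 mm: ≤ 11 mm ⇒ Resistant
Fosfomycin: 26 mm is in 21–26 mm ⇒ Intermediate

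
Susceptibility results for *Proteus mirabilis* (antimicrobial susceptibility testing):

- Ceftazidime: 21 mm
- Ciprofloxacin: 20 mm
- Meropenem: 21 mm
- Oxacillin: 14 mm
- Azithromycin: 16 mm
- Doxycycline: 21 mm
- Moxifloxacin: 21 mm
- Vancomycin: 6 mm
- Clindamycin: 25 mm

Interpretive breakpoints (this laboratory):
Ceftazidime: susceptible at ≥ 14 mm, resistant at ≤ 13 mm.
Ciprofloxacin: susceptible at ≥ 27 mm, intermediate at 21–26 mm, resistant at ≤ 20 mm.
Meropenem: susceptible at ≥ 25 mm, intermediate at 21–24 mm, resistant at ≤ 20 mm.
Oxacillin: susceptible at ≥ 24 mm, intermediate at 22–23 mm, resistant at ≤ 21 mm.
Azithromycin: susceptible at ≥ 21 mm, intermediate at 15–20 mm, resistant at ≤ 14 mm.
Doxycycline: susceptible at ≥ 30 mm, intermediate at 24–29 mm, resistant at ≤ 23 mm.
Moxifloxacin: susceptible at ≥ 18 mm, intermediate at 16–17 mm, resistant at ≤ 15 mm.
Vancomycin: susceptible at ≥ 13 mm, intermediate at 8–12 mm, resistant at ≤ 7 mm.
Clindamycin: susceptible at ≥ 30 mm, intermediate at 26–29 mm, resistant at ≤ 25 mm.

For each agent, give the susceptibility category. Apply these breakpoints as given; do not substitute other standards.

Ceftazidime 21 mm: ≥ 14 mm — Susceptible
Ciprofloxacin 20 mm: ≤ 20 mm → resistant
Meropenem (21 mm) in 21–24 mm → Intermediate
Oxacillin 14 mm: ≤ 21 mm ⇒ R
Azithromycin 16 mm: in 15–20 mm — intermediate
Doxycycline: 21 mm is ≤ 23 mm — resistant
Moxifloxacin (21 mm) ≥ 18 mm → Susceptible
Vancomycin 6 mm: ≤ 7 mm ⇒ R
Clindamycin: 25 mm is ≤ 25 mm → Resistant

S, R, I, R, I, R, S, R, R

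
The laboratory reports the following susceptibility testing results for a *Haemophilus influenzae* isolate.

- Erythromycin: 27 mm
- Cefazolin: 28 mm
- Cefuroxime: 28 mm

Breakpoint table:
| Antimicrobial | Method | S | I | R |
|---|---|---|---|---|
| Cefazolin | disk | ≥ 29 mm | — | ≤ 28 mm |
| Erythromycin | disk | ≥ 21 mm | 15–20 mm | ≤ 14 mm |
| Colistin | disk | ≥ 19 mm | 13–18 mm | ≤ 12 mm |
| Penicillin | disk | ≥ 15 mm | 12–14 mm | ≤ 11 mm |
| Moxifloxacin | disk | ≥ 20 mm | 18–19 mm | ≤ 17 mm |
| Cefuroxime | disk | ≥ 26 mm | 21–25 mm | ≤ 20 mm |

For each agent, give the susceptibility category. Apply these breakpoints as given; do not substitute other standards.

Erythromycin: 27 mm is ≥ 21 mm — S
Cefazolin (28 mm) ≤ 28 mm → resistant
Cefuroxime (28 mm) ≥ 26 mm ⇒ Susceptible

S, R, S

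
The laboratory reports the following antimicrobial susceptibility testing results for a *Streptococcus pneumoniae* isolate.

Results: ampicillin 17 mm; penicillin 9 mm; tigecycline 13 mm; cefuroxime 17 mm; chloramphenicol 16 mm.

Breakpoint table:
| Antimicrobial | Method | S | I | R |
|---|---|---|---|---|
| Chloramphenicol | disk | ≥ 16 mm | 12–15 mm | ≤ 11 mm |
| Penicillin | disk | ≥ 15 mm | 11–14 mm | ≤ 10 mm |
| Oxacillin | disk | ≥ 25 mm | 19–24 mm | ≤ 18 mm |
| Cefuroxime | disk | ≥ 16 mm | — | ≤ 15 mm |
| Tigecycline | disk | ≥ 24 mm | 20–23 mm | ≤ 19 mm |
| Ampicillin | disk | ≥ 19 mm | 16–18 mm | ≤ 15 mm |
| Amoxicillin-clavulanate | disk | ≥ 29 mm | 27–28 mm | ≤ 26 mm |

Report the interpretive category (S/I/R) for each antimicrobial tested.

Ampicillin: 17 mm is in 16–18 mm — intermediate
Penicillin 9 mm: ≤ 10 mm — R
Tigecycline (13 mm) ≤ 19 mm → Resistant
Cefuroxime: 17 mm is ≥ 16 mm → Susceptible
Chloramphenicol (16 mm) ≥ 16 mm → S

I, R, R, S, S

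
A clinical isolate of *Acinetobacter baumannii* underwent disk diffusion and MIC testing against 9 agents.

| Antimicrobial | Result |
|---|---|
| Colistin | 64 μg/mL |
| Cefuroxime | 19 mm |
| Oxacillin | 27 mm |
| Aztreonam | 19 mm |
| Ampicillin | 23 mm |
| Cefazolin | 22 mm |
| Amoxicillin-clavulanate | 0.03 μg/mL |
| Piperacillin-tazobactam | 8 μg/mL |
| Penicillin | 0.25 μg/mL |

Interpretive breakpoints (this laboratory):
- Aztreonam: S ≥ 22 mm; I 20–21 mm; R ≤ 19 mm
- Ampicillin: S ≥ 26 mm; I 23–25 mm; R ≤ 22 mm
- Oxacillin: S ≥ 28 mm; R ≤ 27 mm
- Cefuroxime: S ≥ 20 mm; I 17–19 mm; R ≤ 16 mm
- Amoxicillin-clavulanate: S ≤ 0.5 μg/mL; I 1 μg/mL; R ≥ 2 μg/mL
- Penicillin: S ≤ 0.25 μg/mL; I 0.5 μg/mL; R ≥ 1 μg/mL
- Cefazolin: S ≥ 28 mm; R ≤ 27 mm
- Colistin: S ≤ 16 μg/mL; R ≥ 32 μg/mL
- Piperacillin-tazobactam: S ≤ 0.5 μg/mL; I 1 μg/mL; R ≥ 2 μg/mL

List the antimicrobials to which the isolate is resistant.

colistin, oxacillin, aztreonam, cefazolin, piperacillin-tazobactam

Colistin 64 μg/mL: ≥ 32 μg/mL ⇒ Resistant
Cefuroxime 19 mm: in 17–19 mm ⇒ intermediate
Oxacillin (27 mm) ≤ 27 mm — resistant
Aztreonam (19 mm) ≤ 19 mm — resistant
Ampicillin: 23 mm is in 23–25 mm — intermediate
Cefazolin (22 mm) ≤ 27 mm → Resistant
Amoxicillin-clavulanate: 0.03 μg/mL is ≤ 0.5 μg/mL → susceptible
Piperacillin-tazobactam 8 μg/mL: ≥ 2 μg/mL ⇒ R
Penicillin 0.25 μg/mL: ≤ 0.25 μg/mL — Susceptible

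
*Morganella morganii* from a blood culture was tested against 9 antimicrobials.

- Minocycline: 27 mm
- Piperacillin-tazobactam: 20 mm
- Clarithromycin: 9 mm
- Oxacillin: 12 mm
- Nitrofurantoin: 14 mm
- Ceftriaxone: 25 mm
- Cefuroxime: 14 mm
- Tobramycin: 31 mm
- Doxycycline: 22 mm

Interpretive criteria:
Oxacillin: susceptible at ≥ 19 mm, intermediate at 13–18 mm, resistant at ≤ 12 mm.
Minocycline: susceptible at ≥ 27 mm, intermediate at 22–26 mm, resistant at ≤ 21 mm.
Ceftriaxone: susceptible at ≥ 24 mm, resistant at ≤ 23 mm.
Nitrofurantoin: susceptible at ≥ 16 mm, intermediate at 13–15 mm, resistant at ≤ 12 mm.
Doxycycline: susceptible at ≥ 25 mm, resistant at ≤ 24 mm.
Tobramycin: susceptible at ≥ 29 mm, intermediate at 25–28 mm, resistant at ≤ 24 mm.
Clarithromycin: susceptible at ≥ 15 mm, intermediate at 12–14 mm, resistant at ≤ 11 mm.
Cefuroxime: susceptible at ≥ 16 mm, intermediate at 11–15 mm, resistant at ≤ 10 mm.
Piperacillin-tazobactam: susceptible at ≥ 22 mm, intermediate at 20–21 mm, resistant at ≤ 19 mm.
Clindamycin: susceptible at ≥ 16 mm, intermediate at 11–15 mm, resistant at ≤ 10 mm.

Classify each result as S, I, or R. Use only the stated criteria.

S, I, R, R, I, S, I, S, R

Minocycline: 27 mm is ≥ 27 mm ⇒ S
Piperacillin-tazobactam (20 mm) in 20–21 mm ⇒ Intermediate
Clarithromycin 9 mm: ≤ 11 mm → R
Oxacillin: 12 mm is ≤ 12 mm — R
Nitrofurantoin: 14 mm is in 13–15 mm ⇒ intermediate
Ceftriaxone (25 mm) ≥ 24 mm — S
Cefuroxime: 14 mm is in 11–15 mm — intermediate
Tobramycin: 31 mm is ≥ 29 mm → Susceptible
Doxycycline 22 mm: ≤ 24 mm — resistant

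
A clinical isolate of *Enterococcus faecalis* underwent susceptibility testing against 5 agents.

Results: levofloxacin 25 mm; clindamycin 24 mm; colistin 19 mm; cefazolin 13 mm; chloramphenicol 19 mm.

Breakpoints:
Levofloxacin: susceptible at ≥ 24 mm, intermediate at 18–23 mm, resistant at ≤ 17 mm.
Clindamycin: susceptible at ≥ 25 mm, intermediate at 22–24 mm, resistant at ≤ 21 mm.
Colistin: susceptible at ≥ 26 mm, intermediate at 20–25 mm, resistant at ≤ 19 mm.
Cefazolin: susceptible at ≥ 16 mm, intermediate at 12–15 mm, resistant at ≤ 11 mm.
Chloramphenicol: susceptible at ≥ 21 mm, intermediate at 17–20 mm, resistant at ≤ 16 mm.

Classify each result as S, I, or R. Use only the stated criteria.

S, I, R, I, I

Levofloxacin (25 mm) ≥ 24 mm — Susceptible
Clindamycin 24 mm: in 22–24 mm — Intermediate
Colistin (19 mm) ≤ 19 mm → R
Cefazolin 13 mm: in 12–15 mm → I
Chloramphenicol: 19 mm is in 17–20 mm — Intermediate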